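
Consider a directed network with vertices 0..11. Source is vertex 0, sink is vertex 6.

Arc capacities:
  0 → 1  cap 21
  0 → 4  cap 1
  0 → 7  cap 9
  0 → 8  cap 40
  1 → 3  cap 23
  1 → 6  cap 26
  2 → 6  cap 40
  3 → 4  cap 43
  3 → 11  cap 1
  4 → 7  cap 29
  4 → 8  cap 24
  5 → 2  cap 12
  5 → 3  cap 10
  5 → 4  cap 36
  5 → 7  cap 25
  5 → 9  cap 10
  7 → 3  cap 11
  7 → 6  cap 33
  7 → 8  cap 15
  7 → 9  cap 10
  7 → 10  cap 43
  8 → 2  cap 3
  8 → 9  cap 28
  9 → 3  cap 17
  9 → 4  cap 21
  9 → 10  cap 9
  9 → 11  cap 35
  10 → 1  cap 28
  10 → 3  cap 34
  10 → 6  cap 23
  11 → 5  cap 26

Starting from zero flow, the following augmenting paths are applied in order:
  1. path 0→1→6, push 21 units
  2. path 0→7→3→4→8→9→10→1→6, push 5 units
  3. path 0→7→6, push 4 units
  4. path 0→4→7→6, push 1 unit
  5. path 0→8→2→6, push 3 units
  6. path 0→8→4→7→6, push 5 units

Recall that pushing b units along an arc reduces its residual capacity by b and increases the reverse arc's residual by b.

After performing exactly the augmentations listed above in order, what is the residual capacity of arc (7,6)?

Residual capacity of (7,6): 23

after path 1 (0→1→6, push 21): res(7,6)=33
after path 2 (0→7→3→4→8→9→10→1→6, push 5): res(7,6)=33
after path 3 (0→7→6, push 4): res(7,6)=29
after path 4 (0→4→7→6, push 1): res(7,6)=28
after path 5 (0→8→2→6, push 3): res(7,6)=28
after path 6 (0→8→4→7→6, push 5): res(7,6)=23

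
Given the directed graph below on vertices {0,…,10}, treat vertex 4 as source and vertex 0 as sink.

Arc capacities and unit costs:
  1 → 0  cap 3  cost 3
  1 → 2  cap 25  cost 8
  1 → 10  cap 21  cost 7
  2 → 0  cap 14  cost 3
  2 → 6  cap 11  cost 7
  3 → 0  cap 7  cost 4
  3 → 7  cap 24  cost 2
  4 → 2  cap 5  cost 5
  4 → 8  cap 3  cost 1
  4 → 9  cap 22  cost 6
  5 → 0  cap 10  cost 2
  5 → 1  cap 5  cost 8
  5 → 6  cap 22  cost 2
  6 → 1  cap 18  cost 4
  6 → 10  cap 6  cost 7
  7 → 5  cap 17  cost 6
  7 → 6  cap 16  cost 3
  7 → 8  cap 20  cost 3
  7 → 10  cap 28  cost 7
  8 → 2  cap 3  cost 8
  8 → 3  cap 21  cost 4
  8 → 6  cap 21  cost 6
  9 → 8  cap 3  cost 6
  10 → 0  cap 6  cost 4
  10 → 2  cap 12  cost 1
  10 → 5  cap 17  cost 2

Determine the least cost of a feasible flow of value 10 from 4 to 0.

Minimum cost for 10 units: 107

shortest-cost path #1: 4→2→0 push 5 @ unit cost 8 (adds 40)
shortest-cost path #2: 4→8→3→0 push 3 @ unit cost 9 (adds 27)
shortest-cost path #3: 4→9→8→3→0 push 2 @ unit cost 20 (adds 40)
total cost = 107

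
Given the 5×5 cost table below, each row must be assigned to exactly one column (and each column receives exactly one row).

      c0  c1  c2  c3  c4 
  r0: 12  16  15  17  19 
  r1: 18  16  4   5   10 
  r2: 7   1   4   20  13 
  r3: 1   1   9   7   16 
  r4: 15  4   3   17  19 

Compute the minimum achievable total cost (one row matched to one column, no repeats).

Minimum assignment cost: 29

optimal assignment: row0→col4 (cost 19), row1→col3 (cost 5), row2→col1 (cost 1), row3→col0 (cost 1), row4→col2 (cost 3)
total = 19 + 5 + 1 + 1 + 3 = 29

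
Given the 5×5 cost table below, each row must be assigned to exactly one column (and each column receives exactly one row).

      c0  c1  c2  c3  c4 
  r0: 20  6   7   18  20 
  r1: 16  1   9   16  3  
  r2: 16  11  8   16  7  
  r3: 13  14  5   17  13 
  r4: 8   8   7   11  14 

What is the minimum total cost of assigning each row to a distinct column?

optimal assignment: row0→col1 (cost 6), row1→col4 (cost 3), row2→col3 (cost 16), row3→col2 (cost 5), row4→col0 (cost 8)
total = 6 + 3 + 16 + 5 + 8 = 38

Minimum assignment cost: 38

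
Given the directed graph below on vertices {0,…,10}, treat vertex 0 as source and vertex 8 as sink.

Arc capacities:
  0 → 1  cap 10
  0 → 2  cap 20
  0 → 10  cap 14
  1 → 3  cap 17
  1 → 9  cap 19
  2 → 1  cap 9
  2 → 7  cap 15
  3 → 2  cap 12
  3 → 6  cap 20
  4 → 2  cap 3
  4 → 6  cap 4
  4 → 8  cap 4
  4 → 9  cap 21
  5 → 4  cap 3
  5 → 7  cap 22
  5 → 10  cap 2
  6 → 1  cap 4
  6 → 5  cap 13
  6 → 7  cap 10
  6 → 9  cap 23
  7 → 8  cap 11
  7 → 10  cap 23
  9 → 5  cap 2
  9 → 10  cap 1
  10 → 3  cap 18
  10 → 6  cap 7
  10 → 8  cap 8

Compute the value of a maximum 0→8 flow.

Maximum flow value: 22

augment #1: 0→10→8 bottleneck 8, total now 8
augment #2: 0→2→7→8 bottleneck 11, total now 19
augment #3: 0→1→9→5→4→8 bottleneck 2, total now 21
augment #4: 0→10→6→5→4→8 bottleneck 1, total now 22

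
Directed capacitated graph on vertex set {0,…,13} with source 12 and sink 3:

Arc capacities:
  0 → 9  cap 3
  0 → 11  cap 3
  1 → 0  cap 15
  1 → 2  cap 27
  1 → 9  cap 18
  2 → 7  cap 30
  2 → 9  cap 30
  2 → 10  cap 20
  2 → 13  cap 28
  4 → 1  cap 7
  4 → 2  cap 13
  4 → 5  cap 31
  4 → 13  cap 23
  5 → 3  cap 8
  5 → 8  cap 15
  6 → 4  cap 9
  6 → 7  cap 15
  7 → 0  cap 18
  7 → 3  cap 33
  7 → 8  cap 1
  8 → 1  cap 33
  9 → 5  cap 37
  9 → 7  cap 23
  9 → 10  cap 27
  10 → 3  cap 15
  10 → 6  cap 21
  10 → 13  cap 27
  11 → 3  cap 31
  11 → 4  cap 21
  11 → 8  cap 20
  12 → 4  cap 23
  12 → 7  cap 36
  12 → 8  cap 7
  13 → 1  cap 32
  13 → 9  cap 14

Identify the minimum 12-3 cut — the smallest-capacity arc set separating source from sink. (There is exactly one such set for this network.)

Min-cut arcs: {(0,11), (5,3), (7,3), (10,3)} (total capacity 59)

augment #1: 12→7→3 push 33
augment #2: 12→4→5→3 push 8
augment #3: 12→4→2→10→3 push 13
augment #4: 12→7→0→11→3 push 3
augment #5: 12→4→1→2→10→3 push 2
max flow = 59; residual-reachable set from 12 gives S-side
cut edges (S→T): {(0,11), (5,3), (7,3), (10,3)} total cap 59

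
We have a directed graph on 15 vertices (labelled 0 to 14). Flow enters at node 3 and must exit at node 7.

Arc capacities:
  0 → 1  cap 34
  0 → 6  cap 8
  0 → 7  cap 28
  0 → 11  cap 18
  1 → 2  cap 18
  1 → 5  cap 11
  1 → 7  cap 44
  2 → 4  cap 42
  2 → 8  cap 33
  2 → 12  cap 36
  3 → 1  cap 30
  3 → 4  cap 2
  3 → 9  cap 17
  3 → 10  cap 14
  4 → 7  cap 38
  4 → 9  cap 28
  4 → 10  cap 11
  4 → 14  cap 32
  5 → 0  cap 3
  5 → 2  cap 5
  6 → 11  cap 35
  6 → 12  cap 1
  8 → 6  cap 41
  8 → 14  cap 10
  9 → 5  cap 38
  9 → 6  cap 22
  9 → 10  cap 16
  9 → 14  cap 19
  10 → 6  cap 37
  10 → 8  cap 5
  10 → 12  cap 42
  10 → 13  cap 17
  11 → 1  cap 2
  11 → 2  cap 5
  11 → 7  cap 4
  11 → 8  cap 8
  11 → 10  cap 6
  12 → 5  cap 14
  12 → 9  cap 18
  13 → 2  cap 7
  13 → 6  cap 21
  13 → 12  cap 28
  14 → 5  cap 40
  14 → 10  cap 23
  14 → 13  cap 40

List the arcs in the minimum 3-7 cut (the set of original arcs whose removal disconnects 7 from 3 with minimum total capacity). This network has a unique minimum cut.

augment #1: 3→1→7 push 30
augment #2: 3→4→7 push 2
augment #3: 3→9→5→0→7 push 3
augment #4: 3→9→6→11→7 push 4
augment #5: 3→9→5→2→4→7 push 5
augment #6: 3→9→6→11→1→7 push 2
augment #7: 3→10→13→2→4→7 push 7
augment #8: 3→9→6→11→2→4→7 push 3
augment #9: 3→10→6→11→2→4→7 push 2
max flow = 58; residual-reachable set from 3 gives S-side
cut edges (S→T): {(3,1), (3,4), (5,0), (5,2), (11,1), (11,2), (11,7), (13,2)} total cap 58

Min-cut arcs: {(3,1), (3,4), (5,0), (5,2), (11,1), (11,2), (11,7), (13,2)} (total capacity 58)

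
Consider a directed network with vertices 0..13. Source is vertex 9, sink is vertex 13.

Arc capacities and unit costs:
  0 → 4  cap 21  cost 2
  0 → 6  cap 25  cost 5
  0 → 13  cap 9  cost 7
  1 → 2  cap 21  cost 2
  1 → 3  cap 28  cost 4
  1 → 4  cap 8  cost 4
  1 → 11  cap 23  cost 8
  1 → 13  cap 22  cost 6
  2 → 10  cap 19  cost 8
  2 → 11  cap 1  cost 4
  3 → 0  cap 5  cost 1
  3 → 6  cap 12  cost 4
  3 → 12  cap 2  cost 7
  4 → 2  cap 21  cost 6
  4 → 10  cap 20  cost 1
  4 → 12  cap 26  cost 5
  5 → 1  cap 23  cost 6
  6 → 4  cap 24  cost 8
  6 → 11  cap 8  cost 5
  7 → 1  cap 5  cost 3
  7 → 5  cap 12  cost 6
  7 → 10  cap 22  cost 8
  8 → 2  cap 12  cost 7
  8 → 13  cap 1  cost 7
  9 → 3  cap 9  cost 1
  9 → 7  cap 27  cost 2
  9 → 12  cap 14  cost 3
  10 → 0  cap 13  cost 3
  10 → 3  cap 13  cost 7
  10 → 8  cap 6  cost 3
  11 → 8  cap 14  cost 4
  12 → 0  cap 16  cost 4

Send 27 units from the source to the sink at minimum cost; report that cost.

Minimum cost for 27 units: 416

shortest-cost path #1: 9→3→0→13 push 5 @ unit cost 9 (adds 45)
shortest-cost path #2: 9→7→1→13 push 5 @ unit cost 11 (adds 55)
shortest-cost path #3: 9→12→0→13 push 4 @ unit cost 14 (adds 56)
shortest-cost path #4: 9→12→0→4→10→8→13 push 1 @ unit cost 20 (adds 20)
shortest-cost path #5: 9→7→5→1→13 push 12 @ unit cost 20 (adds 240)
total cost = 416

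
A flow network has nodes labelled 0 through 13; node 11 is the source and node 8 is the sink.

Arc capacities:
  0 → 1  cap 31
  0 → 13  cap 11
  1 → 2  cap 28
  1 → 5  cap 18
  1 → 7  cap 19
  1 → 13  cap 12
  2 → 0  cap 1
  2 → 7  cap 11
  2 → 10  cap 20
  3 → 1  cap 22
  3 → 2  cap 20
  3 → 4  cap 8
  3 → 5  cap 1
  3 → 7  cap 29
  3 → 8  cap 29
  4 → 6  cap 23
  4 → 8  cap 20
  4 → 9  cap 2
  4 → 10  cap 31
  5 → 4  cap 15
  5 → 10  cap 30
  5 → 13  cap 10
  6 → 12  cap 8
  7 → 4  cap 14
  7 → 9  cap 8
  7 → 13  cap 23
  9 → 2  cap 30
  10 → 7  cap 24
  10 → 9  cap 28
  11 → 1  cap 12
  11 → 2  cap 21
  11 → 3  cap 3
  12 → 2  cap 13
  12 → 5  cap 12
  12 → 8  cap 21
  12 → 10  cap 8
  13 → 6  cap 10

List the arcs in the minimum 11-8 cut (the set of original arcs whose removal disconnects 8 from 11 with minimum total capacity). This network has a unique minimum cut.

Min-cut arcs: {(4,8), (6,12), (11,3)} (total capacity 31)

augment #1: 11→3→8 push 3
augment #2: 11→1→5→4→8 push 12
augment #3: 11→2→7→4→8 push 8
augment #4: 11→2→0→13→6→12→8 push 1
augment #5: 11→2→7→4→6→12→8 push 3
augment #6: 11→2→10→7→4→6→12→8 push 3
augment #7: 11→2→10→7→13→6→12→8 push 1
max flow = 31; residual-reachable set from 11 gives S-side
cut edges (S→T): {(4,8), (6,12), (11,3)} total cap 31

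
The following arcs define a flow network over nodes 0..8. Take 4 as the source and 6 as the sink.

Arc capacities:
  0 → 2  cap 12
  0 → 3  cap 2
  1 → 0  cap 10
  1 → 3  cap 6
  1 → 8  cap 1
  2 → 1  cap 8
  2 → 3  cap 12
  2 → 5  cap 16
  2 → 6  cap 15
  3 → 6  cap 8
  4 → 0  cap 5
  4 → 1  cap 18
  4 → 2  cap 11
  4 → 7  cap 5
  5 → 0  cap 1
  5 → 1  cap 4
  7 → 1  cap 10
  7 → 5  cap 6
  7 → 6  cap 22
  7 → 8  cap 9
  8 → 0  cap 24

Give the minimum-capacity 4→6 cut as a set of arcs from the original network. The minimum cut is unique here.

Min-cut arcs: {(2,6), (3,6), (4,7)} (total capacity 28)

augment #1: 4→2→6 push 11
augment #2: 4→7→6 push 5
augment #3: 4→0→2→6 push 4
augment #4: 4→0→3→6 push 1
augment #5: 4→1→3→6 push 6
augment #6: 4→1→0→3→6 push 1
max flow = 28; residual-reachable set from 4 gives S-side
cut edges (S→T): {(2,6), (3,6), (4,7)} total cap 28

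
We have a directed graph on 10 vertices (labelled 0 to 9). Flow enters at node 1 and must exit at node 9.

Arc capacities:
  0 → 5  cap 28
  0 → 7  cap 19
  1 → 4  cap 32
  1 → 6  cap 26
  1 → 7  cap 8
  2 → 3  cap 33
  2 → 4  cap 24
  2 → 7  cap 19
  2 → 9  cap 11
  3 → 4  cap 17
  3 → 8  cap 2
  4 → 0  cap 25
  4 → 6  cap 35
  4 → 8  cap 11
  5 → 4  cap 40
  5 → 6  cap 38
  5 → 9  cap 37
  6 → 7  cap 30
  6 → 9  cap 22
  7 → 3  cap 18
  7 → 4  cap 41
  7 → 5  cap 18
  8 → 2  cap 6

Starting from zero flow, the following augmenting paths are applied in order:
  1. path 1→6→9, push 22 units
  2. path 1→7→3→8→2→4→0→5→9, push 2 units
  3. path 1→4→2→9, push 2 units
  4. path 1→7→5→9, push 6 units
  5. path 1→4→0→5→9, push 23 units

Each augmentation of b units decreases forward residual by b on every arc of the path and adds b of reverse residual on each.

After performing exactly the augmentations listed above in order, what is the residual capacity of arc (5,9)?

after path 1 (1→6→9, push 22): res(5,9)=37
after path 2 (1→7→3→8→2→4→0→5→9, push 2): res(5,9)=35
after path 3 (1→4→2→9, push 2): res(5,9)=35
after path 4 (1→7→5→9, push 6): res(5,9)=29
after path 5 (1→4→0→5→9, push 23): res(5,9)=6

Residual capacity of (5,9): 6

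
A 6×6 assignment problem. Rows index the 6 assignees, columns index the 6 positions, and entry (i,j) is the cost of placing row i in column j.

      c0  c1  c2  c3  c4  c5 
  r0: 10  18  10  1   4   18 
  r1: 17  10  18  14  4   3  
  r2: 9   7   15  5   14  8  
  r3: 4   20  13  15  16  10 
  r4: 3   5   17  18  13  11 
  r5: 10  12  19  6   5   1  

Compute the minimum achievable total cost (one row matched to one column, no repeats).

Minimum assignment cost: 29

one of 2 optimal assignments: row0→col2 (cost 10), row1→col4 (cost 4), row2→col3 (cost 5), row3→col0 (cost 4), row4→col1 (cost 5), row5→col5 (cost 1)
total = 10 + 4 + 5 + 4 + 5 + 1 = 29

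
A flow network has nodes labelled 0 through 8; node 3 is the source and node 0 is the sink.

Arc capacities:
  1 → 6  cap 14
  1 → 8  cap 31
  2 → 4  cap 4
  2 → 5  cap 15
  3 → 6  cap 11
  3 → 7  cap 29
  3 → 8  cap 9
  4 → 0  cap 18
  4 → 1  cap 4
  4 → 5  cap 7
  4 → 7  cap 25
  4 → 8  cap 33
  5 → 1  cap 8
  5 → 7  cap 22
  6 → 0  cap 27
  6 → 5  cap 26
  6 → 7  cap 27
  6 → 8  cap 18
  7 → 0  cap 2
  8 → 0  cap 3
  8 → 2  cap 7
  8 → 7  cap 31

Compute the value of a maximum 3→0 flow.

Maximum flow value: 22

augment #1: 3→6→0 bottleneck 11, total now 11
augment #2: 3→7→0 bottleneck 2, total now 13
augment #3: 3→8→0 bottleneck 3, total now 16
augment #4: 3→8→2→4→0 bottleneck 4, total now 20
augment #5: 3→8→2→5→1→6→0 bottleneck 2, total now 22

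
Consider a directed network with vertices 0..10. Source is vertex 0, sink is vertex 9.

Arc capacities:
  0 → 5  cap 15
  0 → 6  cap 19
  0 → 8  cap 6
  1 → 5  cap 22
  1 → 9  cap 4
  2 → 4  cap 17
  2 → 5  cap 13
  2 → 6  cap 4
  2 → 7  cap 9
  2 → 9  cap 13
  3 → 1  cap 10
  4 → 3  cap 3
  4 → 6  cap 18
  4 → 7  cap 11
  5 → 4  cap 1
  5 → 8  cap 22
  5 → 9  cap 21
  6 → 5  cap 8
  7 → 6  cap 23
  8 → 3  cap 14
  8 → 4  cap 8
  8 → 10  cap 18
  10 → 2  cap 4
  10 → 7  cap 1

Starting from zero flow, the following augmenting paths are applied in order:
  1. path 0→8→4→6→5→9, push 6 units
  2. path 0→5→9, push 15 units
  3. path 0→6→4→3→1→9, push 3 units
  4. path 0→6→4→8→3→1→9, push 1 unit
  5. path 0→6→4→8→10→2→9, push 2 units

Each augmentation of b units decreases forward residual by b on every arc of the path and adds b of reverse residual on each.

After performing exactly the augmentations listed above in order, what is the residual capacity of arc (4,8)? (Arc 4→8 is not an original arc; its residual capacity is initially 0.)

Residual capacity of (4,8): 3

after path 1 (0→8→4→6→5→9, push 6): res(4,8)=6
after path 2 (0→5→9, push 15): res(4,8)=6
after path 3 (0→6→4→3→1→9, push 3): res(4,8)=6
after path 4 (0→6→4→8→3→1→9, push 1): res(4,8)=5
after path 5 (0→6→4→8→10→2→9, push 2): res(4,8)=3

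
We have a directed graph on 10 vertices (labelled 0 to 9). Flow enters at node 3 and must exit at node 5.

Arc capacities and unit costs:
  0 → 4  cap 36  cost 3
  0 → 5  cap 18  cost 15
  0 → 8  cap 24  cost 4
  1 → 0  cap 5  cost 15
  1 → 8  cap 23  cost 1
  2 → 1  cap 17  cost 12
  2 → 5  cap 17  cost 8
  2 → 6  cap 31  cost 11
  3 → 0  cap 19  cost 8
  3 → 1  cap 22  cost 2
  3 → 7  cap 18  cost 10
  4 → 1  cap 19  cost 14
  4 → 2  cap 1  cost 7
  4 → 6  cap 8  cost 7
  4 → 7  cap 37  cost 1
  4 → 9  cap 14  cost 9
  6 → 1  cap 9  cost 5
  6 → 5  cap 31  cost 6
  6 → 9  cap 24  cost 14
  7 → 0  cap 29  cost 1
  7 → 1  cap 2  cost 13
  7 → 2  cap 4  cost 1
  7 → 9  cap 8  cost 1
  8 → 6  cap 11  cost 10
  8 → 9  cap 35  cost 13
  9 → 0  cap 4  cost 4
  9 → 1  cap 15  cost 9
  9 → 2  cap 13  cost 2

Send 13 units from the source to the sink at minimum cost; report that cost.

Minimum cost for 13 units: 247

shortest-cost path #1: 3→7→2→5 push 4 @ unit cost 19 (adds 76)
shortest-cost path #2: 3→1→8→6→5 push 9 @ unit cost 19 (adds 171)
total cost = 247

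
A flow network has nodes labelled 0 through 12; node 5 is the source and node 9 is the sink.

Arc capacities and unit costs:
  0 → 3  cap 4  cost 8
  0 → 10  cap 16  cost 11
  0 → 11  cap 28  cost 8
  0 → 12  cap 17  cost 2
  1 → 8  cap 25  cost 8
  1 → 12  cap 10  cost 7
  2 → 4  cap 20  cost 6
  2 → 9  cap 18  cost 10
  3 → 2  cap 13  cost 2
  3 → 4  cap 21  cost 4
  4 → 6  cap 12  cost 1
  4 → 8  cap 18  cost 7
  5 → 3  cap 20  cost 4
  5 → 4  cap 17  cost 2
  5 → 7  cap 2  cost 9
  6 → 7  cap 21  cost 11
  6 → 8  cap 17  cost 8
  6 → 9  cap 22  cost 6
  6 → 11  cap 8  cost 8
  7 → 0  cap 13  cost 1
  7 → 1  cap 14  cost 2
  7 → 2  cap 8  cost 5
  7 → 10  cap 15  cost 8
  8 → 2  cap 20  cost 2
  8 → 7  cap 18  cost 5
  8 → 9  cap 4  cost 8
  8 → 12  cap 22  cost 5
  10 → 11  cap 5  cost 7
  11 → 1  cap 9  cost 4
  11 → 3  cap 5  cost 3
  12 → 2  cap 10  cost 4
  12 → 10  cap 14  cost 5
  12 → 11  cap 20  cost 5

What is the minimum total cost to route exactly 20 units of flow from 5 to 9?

Minimum cost for 20 units: 236

shortest-cost path #1: 5→4→6→9 push 12 @ unit cost 9 (adds 108)
shortest-cost path #2: 5→3→2→9 push 8 @ unit cost 16 (adds 128)
total cost = 236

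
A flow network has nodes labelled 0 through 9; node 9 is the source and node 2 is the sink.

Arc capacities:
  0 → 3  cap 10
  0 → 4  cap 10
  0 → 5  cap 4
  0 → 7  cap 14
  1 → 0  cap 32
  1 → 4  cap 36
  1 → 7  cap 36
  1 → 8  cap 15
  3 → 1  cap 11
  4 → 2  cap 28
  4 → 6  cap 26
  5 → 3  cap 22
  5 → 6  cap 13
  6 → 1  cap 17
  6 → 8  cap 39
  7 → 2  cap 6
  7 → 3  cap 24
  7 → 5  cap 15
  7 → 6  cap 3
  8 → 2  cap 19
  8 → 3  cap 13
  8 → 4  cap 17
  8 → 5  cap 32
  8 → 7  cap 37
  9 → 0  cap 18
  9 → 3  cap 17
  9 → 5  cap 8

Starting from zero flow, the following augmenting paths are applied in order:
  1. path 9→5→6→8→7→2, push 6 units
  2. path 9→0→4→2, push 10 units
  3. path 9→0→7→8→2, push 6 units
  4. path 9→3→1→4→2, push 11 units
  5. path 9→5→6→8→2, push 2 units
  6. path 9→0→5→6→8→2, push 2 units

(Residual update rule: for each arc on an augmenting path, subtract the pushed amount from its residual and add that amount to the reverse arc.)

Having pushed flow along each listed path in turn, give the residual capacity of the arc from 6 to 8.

Residual capacity of (6,8): 29

after path 1 (9→5→6→8→7→2, push 6): res(6,8)=33
after path 2 (9→0→4→2, push 10): res(6,8)=33
after path 3 (9→0→7→8→2, push 6): res(6,8)=33
after path 4 (9→3→1→4→2, push 11): res(6,8)=33
after path 5 (9→5→6→8→2, push 2): res(6,8)=31
after path 6 (9→0→5→6→8→2, push 2): res(6,8)=29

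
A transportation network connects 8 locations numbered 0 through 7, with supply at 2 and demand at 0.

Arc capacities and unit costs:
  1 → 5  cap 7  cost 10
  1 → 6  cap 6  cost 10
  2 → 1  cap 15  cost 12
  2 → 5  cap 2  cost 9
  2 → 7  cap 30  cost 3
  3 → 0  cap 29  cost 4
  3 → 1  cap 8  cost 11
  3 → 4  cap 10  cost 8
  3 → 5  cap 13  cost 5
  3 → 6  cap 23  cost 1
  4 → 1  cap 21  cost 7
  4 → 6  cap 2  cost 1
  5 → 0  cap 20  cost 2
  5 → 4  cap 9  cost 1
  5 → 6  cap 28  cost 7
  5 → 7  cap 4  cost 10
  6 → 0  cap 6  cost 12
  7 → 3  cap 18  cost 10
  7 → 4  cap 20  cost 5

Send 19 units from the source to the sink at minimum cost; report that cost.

shortest-cost path #1: 2→5→0 push 2 @ unit cost 11 (adds 22)
shortest-cost path #2: 2→7→3→0 push 17 @ unit cost 17 (adds 289)
total cost = 311

Minimum cost for 19 units: 311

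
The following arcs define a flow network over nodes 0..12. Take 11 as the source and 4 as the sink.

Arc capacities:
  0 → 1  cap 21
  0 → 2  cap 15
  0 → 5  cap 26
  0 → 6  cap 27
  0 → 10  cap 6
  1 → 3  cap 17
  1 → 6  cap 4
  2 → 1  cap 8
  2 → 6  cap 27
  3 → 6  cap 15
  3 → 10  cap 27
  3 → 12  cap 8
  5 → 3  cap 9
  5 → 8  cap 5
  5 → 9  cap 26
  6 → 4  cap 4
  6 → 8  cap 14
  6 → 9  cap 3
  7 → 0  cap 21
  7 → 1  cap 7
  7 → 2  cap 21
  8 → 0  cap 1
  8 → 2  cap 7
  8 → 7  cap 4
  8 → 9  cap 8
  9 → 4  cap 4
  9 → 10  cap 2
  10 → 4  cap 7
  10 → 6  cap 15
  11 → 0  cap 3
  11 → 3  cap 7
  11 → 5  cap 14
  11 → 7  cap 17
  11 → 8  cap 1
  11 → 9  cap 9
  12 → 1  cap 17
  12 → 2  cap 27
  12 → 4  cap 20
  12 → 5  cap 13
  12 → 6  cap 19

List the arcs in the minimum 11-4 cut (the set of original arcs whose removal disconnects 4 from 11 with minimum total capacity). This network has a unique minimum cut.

Min-cut arcs: {(3,12), (6,4), (9,4), (10,4)} (total capacity 23)

augment #1: 11→9→4 push 4
augment #2: 11→0→6→4 push 3
augment #3: 11→3→6→4 push 1
augment #4: 11→3→10→4 push 6
augment #5: 11→9→10→4 push 1
augment #6: 11→5→3→12→4 push 8
max flow = 23; residual-reachable set from 11 gives S-side
cut edges (S→T): {(3,12), (6,4), (9,4), (10,4)} total cap 23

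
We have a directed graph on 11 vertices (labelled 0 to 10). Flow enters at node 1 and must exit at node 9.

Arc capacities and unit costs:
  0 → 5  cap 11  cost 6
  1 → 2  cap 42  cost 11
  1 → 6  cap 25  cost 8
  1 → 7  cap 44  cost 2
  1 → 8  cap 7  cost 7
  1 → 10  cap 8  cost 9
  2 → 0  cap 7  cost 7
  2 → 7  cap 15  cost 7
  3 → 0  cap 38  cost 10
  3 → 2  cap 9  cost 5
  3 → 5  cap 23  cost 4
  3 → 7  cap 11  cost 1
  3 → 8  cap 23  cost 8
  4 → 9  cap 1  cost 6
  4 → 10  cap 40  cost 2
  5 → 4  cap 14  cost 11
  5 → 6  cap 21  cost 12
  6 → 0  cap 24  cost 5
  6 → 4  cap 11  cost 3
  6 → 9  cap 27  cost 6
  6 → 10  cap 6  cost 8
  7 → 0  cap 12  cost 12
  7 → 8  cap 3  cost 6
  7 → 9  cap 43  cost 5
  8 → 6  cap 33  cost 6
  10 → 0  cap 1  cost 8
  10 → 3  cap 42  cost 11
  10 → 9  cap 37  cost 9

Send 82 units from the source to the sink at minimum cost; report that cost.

Minimum cost for 82 units: 936

shortest-cost path #1: 1→7→9 push 43 @ unit cost 7 (adds 301)
shortest-cost path #2: 1→6→9 push 25 @ unit cost 14 (adds 350)
shortest-cost path #3: 1→10→9 push 8 @ unit cost 18 (adds 144)
shortest-cost path #4: 1→8→6→9 push 2 @ unit cost 19 (adds 38)
shortest-cost path #5: 1→8→6→4→9 push 1 @ unit cost 22 (adds 22)
shortest-cost path #6: 1→8→6→4→10→9 push 3 @ unit cost 27 (adds 81)
total cost = 936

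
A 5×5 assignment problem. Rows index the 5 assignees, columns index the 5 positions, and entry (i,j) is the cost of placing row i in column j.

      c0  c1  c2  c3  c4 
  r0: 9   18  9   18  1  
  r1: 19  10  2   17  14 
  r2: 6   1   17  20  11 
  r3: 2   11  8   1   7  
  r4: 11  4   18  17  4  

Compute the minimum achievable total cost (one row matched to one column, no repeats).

optimal assignment: row0→col4 (cost 1), row1→col2 (cost 2), row2→col0 (cost 6), row3→col3 (cost 1), row4→col1 (cost 4)
total = 1 + 2 + 6 + 1 + 4 = 14

Minimum assignment cost: 14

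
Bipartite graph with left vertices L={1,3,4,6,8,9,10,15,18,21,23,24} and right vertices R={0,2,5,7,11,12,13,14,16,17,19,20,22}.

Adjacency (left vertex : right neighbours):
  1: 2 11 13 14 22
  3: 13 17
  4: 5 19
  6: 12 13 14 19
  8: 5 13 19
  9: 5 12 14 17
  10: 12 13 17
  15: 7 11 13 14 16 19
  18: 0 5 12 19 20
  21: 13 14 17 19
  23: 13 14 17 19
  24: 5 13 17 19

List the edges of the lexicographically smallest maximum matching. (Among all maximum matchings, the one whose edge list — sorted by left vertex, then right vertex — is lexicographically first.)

|M| = 9 (so the lex-smallest maximum matching has 9 edges)
process left vertices in ascending order; for each, take the smallest-labelled available neighbour that still permits 9 edges overall, or leave it unmatched if none does
lex-smallest matching: {1-2, 3-13, 4-5, 6-12, 8-19, 9-14, 10-17, 15-7, 18-0}

Lex-smallest maximum matching: {(1,2), (3,13), (4,5), (6,12), (8,19), (9,14), (10,17), (15,7), (18,0)}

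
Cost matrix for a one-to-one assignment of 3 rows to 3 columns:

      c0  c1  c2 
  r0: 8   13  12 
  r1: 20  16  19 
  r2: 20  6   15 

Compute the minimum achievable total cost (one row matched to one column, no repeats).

Minimum assignment cost: 33

optimal assignment: row0→col0 (cost 8), row1→col2 (cost 19), row2→col1 (cost 6)
total = 8 + 19 + 6 = 33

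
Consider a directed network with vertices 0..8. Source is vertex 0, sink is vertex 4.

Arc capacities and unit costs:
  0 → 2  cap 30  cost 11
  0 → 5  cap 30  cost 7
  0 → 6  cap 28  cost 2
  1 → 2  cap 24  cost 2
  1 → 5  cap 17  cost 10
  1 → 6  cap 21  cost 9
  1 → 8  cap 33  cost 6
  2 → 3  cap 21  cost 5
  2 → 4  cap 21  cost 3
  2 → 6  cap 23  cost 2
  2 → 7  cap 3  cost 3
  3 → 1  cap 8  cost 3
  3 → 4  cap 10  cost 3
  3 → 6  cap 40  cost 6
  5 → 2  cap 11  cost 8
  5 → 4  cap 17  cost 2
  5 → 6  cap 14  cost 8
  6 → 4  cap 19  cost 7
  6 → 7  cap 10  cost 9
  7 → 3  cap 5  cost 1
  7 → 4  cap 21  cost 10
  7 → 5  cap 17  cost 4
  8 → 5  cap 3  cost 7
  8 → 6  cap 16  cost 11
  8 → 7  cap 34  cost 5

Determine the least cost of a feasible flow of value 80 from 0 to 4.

shortest-cost path #1: 0→5→4 push 17 @ unit cost 9 (adds 153)
shortest-cost path #2: 0→6→4 push 19 @ unit cost 9 (adds 171)
shortest-cost path #3: 0→2→4 push 21 @ unit cost 14 (adds 294)
shortest-cost path #4: 0→6→7→3→4 push 5 @ unit cost 15 (adds 75)
shortest-cost path #5: 0→2→3→4 push 5 @ unit cost 19 (adds 95)
shortest-cost path #6: 0→6→7→4 push 4 @ unit cost 21 (adds 84)
shortest-cost path #7: 0→2→7→4 push 3 @ unit cost 24 (adds 72)
shortest-cost path #8: 0→2→3→7→4 push 1 @ unit cost 25 (adds 25)
shortest-cost path #9: 0→5→2→3→7→4 push 4 @ unit cost 29 (adds 116)
shortest-cost path #10: 0→5→6→7→4 push 1 @ unit cost 34 (adds 34)
total cost = 1119

Minimum cost for 80 units: 1119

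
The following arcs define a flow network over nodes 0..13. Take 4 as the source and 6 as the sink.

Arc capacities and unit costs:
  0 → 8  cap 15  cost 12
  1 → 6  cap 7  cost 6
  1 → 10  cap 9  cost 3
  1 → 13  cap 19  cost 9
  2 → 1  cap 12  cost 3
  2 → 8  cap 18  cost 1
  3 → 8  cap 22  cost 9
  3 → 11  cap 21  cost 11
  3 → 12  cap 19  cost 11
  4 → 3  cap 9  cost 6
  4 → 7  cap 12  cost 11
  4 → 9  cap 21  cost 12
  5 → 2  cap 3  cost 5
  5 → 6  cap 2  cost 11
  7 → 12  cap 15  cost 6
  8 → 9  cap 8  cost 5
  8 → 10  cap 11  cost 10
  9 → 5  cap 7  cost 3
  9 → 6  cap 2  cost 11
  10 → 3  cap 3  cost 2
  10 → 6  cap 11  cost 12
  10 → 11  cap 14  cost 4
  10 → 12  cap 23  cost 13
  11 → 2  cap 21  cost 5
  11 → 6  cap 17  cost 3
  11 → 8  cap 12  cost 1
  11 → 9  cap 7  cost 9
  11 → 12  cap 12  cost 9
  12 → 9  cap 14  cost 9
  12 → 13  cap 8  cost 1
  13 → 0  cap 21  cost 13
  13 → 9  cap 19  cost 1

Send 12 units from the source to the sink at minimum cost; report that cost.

shortest-cost path #1: 4→3→11→6 push 9 @ unit cost 20 (adds 180)
shortest-cost path #2: 4→9→6 push 2 @ unit cost 23 (adds 46)
shortest-cost path #3: 4→9→5→6 push 1 @ unit cost 26 (adds 26)
total cost = 252

Minimum cost for 12 units: 252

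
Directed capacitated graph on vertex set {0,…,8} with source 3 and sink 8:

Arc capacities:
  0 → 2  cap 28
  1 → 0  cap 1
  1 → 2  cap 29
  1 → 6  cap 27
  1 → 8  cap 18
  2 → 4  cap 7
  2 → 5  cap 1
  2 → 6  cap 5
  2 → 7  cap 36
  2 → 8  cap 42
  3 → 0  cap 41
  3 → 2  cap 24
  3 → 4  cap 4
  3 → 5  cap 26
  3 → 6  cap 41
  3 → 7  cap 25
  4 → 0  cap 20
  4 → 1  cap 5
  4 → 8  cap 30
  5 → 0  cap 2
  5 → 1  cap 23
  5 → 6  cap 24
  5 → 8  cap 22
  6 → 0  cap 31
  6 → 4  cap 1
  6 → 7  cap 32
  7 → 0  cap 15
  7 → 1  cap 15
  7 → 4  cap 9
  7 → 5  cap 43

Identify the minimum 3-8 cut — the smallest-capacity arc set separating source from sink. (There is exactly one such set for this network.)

augment #1: 3→2→8 push 24
augment #2: 3→4→8 push 4
augment #3: 3→5→8 push 22
augment #4: 3→0→2→8 push 18
augment #5: 3→5→1→8 push 4
augment #6: 3→6→4→8 push 1
augment #7: 3→7→1→8 push 14
augment #8: 3→7→4→8 push 9
augment #9: 3→0→2→4→8 push 7
max flow = 103; residual-reachable set from 3 gives S-side
cut edges (S→T): {(1,8), (2,4), (2,8), (3,4), (5,8), (6,4), (7,4)} total cap 103

Min-cut arcs: {(1,8), (2,4), (2,8), (3,4), (5,8), (6,4), (7,4)} (total capacity 103)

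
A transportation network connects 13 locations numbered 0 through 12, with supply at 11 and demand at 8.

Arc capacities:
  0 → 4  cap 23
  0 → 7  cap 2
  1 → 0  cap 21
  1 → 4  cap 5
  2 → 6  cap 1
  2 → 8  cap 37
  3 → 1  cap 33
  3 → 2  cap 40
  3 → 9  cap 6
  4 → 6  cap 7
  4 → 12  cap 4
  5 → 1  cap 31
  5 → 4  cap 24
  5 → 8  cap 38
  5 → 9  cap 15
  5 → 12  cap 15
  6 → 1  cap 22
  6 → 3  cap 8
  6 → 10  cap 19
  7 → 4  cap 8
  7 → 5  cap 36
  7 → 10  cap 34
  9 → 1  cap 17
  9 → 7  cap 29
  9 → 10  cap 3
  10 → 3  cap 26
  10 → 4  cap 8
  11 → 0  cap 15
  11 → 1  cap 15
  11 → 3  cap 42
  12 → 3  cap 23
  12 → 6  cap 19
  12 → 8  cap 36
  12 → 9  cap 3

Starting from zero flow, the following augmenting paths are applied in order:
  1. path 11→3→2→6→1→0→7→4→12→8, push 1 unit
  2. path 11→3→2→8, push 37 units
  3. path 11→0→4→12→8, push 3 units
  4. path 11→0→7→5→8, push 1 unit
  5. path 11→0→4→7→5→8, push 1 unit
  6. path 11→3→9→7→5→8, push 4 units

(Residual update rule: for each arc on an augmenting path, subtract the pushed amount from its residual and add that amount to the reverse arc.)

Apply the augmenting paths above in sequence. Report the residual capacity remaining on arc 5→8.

Residual capacity of (5,8): 32

after path 1 (11→3→2→6→1→0→7→4→12→8, push 1): res(5,8)=38
after path 2 (11→3→2→8, push 37): res(5,8)=38
after path 3 (11→0→4→12→8, push 3): res(5,8)=38
after path 4 (11→0→7→5→8, push 1): res(5,8)=37
after path 5 (11→0→4→7→5→8, push 1): res(5,8)=36
after path 6 (11→3→9→7→5→8, push 4): res(5,8)=32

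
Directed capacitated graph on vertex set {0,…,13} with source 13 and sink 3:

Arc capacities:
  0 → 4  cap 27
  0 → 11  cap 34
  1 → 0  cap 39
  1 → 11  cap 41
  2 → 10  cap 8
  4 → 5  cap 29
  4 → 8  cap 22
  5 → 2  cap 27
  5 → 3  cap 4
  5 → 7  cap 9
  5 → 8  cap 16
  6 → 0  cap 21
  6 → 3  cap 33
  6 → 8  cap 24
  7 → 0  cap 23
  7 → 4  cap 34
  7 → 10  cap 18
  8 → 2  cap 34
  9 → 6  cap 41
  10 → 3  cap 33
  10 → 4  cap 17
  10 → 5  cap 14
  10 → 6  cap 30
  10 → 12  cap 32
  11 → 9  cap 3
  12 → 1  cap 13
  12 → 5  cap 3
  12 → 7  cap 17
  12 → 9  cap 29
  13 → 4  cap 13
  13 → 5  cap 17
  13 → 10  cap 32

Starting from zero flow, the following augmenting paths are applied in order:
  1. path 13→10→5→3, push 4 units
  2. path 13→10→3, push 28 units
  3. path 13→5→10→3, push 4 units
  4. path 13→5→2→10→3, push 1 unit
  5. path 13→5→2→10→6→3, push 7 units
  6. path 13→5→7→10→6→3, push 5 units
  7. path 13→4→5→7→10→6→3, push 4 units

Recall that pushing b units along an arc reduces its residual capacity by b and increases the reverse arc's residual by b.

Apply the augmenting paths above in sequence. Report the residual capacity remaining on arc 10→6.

after path 1 (13→10→5→3, push 4): res(10,6)=30
after path 2 (13→10→3, push 28): res(10,6)=30
after path 3 (13→5→10→3, push 4): res(10,6)=30
after path 4 (13→5→2→10→3, push 1): res(10,6)=30
after path 5 (13→5→2→10→6→3, push 7): res(10,6)=23
after path 6 (13→5→7→10→6→3, push 5): res(10,6)=18
after path 7 (13→4→5→7→10→6→3, push 4): res(10,6)=14

Residual capacity of (10,6): 14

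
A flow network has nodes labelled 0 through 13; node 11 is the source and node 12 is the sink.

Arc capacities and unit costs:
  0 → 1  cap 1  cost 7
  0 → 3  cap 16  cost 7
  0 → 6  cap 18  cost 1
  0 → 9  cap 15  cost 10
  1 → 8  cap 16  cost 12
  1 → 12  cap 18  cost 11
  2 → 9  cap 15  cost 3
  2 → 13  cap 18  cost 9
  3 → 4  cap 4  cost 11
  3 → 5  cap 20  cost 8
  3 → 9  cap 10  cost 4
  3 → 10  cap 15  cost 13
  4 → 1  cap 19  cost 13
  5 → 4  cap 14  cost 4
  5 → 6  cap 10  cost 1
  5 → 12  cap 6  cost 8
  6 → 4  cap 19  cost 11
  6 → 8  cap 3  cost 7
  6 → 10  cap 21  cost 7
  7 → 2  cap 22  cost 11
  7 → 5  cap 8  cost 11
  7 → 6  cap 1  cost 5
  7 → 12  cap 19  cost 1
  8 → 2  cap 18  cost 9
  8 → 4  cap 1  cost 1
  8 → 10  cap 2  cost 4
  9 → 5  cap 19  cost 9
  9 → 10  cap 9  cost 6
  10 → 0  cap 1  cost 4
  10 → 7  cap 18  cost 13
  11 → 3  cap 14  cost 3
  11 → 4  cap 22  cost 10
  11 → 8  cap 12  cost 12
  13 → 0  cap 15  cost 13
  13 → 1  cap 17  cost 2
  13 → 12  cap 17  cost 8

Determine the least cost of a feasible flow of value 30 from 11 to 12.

shortest-cost path #1: 11→3→5→12 push 6 @ unit cost 19 (adds 114)
shortest-cost path #2: 11→3→9→10→7→12 push 8 @ unit cost 27 (adds 216)
shortest-cost path #3: 11→8→10→7→12 push 2 @ unit cost 30 (adds 60)
shortest-cost path #4: 11→4→1→12 push 14 @ unit cost 34 (adds 476)
total cost = 866

Minimum cost for 30 units: 866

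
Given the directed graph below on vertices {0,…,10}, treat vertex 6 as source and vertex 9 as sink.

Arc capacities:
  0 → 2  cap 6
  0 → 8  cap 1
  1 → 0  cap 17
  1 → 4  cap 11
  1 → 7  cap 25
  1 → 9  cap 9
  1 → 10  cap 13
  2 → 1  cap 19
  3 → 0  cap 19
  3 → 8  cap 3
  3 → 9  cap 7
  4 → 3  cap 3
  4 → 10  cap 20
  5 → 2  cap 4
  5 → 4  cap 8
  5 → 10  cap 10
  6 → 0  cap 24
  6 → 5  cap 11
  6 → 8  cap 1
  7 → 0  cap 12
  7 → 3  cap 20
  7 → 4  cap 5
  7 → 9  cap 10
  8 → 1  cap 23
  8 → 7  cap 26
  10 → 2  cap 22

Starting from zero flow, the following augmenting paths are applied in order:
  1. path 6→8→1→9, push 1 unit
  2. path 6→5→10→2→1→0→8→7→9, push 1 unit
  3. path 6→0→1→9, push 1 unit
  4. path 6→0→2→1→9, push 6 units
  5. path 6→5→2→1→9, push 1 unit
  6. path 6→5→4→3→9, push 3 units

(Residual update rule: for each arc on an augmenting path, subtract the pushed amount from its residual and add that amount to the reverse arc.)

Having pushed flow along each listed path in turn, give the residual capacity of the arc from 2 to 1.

after path 1 (6→8→1→9, push 1): res(2,1)=19
after path 2 (6→5→10→2→1→0→8→7→9, push 1): res(2,1)=18
after path 3 (6→0→1→9, push 1): res(2,1)=18
after path 4 (6→0→2→1→9, push 6): res(2,1)=12
after path 5 (6→5→2→1→9, push 1): res(2,1)=11
after path 6 (6→5→4→3→9, push 3): res(2,1)=11

Residual capacity of (2,1): 11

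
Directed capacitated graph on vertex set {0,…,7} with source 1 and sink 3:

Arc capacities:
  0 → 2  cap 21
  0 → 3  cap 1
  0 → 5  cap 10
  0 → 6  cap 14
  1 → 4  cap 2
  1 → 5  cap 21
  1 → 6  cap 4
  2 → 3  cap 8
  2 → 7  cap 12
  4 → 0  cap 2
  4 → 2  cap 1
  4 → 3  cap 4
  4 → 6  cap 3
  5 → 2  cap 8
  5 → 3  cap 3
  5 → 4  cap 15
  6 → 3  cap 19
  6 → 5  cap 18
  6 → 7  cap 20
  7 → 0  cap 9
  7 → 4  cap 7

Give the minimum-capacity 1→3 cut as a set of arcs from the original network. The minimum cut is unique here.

Min-cut arcs: {(1,6), (4,0), (4,2), (4,3), (4,6), (5,2), (5,3)} (total capacity 25)

augment #1: 1→4→3 push 2
augment #2: 1→5→3 push 3
augment #3: 1→6→3 push 4
augment #4: 1→5→2→3 push 8
augment #5: 1→5→4→3 push 2
augment #6: 1→5→4→0→3 push 1
augment #7: 1→5→4→6→3 push 3
augment #8: 1→5→4→0→6→3 push 1
augment #9: 1→5→4→2→7→0→6→3 push 1
max flow = 25; residual-reachable set from 1 gives S-side
cut edges (S→T): {(1,6), (4,0), (4,2), (4,3), (4,6), (5,2), (5,3)} total cap 25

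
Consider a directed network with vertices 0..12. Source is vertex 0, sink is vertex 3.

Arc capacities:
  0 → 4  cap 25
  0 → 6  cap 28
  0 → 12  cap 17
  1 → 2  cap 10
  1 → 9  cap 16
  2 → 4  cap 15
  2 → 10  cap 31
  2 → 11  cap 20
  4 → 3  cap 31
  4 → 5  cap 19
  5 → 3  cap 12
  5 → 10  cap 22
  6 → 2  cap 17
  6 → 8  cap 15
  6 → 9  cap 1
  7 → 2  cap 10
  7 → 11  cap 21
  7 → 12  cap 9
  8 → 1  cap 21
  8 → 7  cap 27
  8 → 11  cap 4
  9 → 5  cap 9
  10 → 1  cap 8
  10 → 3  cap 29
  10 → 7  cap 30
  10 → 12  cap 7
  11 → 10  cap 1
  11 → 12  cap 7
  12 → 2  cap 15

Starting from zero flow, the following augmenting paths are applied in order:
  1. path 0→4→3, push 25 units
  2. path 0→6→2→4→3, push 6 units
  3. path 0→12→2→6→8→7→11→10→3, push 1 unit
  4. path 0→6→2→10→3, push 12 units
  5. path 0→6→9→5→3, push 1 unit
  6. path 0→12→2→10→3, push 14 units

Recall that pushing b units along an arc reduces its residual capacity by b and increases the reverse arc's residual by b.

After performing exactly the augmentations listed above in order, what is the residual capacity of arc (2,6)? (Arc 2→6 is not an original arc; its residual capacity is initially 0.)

after path 1 (0→4→3, push 25): res(2,6)=0
after path 2 (0→6→2→4→3, push 6): res(2,6)=6
after path 3 (0→12→2→6→8→7→11→10→3, push 1): res(2,6)=5
after path 4 (0→6→2→10→3, push 12): res(2,6)=17
after path 5 (0→6→9→5→3, push 1): res(2,6)=17
after path 6 (0→12→2→10→3, push 14): res(2,6)=17

Residual capacity of (2,6): 17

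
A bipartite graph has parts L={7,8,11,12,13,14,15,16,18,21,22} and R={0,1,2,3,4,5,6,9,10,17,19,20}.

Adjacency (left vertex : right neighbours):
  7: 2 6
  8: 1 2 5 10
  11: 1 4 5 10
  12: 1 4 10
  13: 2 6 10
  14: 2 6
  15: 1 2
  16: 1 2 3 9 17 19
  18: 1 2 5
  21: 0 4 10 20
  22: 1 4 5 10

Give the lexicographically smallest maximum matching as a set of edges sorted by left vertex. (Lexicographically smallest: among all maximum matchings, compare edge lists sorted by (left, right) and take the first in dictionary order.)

Lex-smallest maximum matching: {(7,2), (8,1), (11,4), (12,10), (13,6), (16,3), (18,5), (21,0)}

|M| = 8 (so the lex-smallest maximum matching has 8 edges)
process left vertices in ascending order; for each, take the smallest-labelled available neighbour that still permits 8 edges overall, or leave it unmatched if none does
lex-smallest matching: {7-2, 8-1, 11-4, 12-10, 13-6, 16-3, 18-5, 21-0}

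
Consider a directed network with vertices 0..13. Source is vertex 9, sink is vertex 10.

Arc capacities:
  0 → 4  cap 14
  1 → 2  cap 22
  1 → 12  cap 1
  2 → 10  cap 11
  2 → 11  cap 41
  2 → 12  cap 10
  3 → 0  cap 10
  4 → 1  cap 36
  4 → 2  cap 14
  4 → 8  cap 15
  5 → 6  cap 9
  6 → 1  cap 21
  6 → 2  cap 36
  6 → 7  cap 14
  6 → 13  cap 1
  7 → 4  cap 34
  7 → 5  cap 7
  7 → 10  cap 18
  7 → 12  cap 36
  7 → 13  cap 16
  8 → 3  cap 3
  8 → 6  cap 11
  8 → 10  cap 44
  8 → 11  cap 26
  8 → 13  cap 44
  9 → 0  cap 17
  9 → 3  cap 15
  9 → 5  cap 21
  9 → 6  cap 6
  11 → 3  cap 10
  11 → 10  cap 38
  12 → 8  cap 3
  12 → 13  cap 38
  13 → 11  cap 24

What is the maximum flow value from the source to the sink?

Maximum flow value: 29

augment #1: 9→6→2→10 bottleneck 6, total now 6
augment #2: 9→0→4→2→10 bottleneck 5, total now 11
augment #3: 9→0→4→8→10 bottleneck 9, total now 20
augment #4: 9→5→6→7→10 bottleneck 9, total now 29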